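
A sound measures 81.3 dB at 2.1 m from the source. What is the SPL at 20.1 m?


Given values:
  SPL1 = 81.3 dB, r1 = 2.1 m, r2 = 20.1 m
Formula: SPL2 = SPL1 - 20 * log10(r2 / r1)
Compute ratio: r2 / r1 = 20.1 / 2.1 = 9.5714
Compute log10: log10(9.5714) = 0.980975
Compute drop: 20 * 0.980975 = 19.6195
SPL2 = 81.3 - 19.6195 = 61.68

61.68 dB


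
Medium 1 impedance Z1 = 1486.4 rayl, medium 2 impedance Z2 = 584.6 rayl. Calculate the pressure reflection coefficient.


Given values:
  Z1 = 1486.4 rayl, Z2 = 584.6 rayl
Formula: R = (Z2 - Z1) / (Z2 + Z1)
Numerator: Z2 - Z1 = 584.6 - 1486.4 = -901.8
Denominator: Z2 + Z1 = 584.6 + 1486.4 = 2071.0
R = -901.8 / 2071.0 = -0.4354

-0.4354


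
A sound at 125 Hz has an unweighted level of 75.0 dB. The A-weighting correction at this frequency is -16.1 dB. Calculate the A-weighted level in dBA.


Given values:
  SPL = 75.0 dB
  A-weighting at 125 Hz = -16.1 dB
Formula: L_A = SPL + A_weight
L_A = 75.0 + (-16.1)
L_A = 58.9

58.9 dBA


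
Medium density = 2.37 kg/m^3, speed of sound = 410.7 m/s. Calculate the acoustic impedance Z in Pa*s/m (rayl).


Given values:
  rho = 2.37 kg/m^3
  c = 410.7 m/s
Formula: Z = rho * c
Z = 2.37 * 410.7
Z = 973.36

973.36 rayl


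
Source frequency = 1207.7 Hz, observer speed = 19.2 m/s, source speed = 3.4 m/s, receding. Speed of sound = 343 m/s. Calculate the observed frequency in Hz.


Given values:
  f_s = 1207.7 Hz, v_o = 19.2 m/s, v_s = 3.4 m/s
  Direction: receding
Formula: f_o = f_s * (c - v_o) / (c + v_s)
Numerator: c - v_o = 343 - 19.2 = 323.8
Denominator: c + v_s = 343 + 3.4 = 346.4
f_o = 1207.7 * 323.8 / 346.4 = 1128.91

1128.91 Hz


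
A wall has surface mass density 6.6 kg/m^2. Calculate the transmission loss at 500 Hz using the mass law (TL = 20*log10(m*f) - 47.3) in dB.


Given values:
  m = 6.6 kg/m^2, f = 500 Hz
Formula: TL = 20 * log10(m * f) - 47.3
Compute m * f = 6.6 * 500 = 3300.0
Compute log10(3300.0) = 3.518514
Compute 20 * 3.518514 = 70.3703
TL = 70.3703 - 47.3 = 23.07

23.07 dB


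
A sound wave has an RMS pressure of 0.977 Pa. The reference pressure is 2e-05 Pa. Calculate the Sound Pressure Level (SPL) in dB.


Given values:
  p = 0.977 Pa
  p_ref = 2e-05 Pa
Formula: SPL = 20 * log10(p / p_ref)
Compute ratio: p / p_ref = 0.977 / 2e-05 = 48850
Compute log10: log10(48850) = 4.688865
Multiply: SPL = 20 * 4.688865 = 93.78

93.78 dB


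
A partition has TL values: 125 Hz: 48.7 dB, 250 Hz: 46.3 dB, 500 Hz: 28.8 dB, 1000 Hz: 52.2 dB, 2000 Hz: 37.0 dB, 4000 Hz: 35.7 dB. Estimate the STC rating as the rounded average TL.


Given TL values at each frequency:
  125 Hz: 48.7 dB
  250 Hz: 46.3 dB
  500 Hz: 28.8 dB
  1000 Hz: 52.2 dB
  2000 Hz: 37.0 dB
  4000 Hz: 35.7 dB
Formula: STC ~ round(average of TL values)
Sum = 48.7 + 46.3 + 28.8 + 52.2 + 37.0 + 35.7 = 248.7
Average = 248.7 / 6 = 41.45
Rounded: 41

41


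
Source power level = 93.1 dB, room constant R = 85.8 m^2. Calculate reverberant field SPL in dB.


Given values:
  Lw = 93.1 dB, R = 85.8 m^2
Formula: SPL = Lw + 10 * log10(4 / R)
Compute 4 / R = 4 / 85.8 = 0.04662
Compute 10 * log10(0.04662) = -13.3143
SPL = 93.1 + (-13.3143) = 79.79

79.79 dB


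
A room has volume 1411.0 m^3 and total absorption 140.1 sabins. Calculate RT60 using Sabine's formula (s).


Given values:
  V = 1411.0 m^3
  A = 140.1 sabins
Formula: RT60 = 0.161 * V / A
Numerator: 0.161 * 1411.0 = 227.171
RT60 = 227.171 / 140.1 = 1.621

1.621 s


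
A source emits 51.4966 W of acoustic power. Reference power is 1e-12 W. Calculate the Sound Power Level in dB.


Given values:
  W = 51.4966 W
  W_ref = 1e-12 W
Formula: SWL = 10 * log10(W / W_ref)
Compute ratio: W / W_ref = 51496600000000
Compute log10: log10(51496600000000) = 13.711779
Multiply: SWL = 10 * 13.711779 = 137.12

137.12 dB


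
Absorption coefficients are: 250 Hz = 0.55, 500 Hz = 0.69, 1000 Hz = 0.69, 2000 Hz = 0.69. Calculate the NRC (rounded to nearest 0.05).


Given values:
  a_250 = 0.55, a_500 = 0.69
  a_1000 = 0.69, a_2000 = 0.69
Formula: NRC = (a250 + a500 + a1000 + a2000) / 4
Sum = 0.55 + 0.69 + 0.69 + 0.69 = 2.62
NRC = 2.62 / 4 = 0.655
Rounded to nearest 0.05: 0.65

0.65


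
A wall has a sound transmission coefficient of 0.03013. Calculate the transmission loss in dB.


Given values:
  tau = 0.03013
Formula: TL = 10 * log10(1 / tau)
Compute 1 / tau = 1 / 0.03013 = 33.1895
Compute log10(33.1895) = 1.521001
TL = 10 * 1.521001 = 15.21

15.21 dB


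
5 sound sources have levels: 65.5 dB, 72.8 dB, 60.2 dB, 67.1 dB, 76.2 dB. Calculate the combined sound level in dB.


Formula: L_total = 10 * log10( sum(10^(Li/10)) )
  Source 1: 10^(65.5/10) = 3548133.8923
  Source 2: 10^(72.8/10) = 19054607.1796
  Source 3: 10^(60.2/10) = 1047128.5481
  Source 4: 10^(67.1/10) = 5128613.8399
  Source 5: 10^(76.2/10) = 41686938.347
Sum of linear values = 70465421.8069
L_total = 10 * log10(70465421.8069) = 78.48

78.48 dB


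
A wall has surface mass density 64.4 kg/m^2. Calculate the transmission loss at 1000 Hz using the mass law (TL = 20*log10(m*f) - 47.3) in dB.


Given values:
  m = 64.4 kg/m^2, f = 1000 Hz
Formula: TL = 20 * log10(m * f) - 47.3
Compute m * f = 64.4 * 1000 = 64400.0
Compute log10(64400.0) = 4.808886
Compute 20 * 4.808886 = 96.1777
TL = 96.1777 - 47.3 = 48.88

48.88 dB


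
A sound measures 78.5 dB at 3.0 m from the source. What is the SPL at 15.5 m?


Given values:
  SPL1 = 78.5 dB, r1 = 3.0 m, r2 = 15.5 m
Formula: SPL2 = SPL1 - 20 * log10(r2 / r1)
Compute ratio: r2 / r1 = 15.5 / 3.0 = 5.1667
Compute log10: log10(5.1667) = 0.713213
Compute drop: 20 * 0.713213 = 14.2643
SPL2 = 78.5 - 14.2643 = 64.24

64.24 dB


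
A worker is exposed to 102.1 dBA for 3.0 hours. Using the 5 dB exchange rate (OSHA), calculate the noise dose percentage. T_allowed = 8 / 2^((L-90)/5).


Given values:
  L = 102.1 dBA, T = 3.0 hours
Formula: T_allowed = 8 / 2^((L - 90) / 5)
Compute exponent: (102.1 - 90) / 5 = 2.42
Compute 2^(2.42) = 5.35171
T_allowed = 8 / 5.35171 = 1.494849 hours
Dose = (T / T_allowed) * 100
Dose = (3.0 / 1.494849) * 100 = 200.69

200.69 %


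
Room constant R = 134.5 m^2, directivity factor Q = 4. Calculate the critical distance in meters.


Given values:
  R = 134.5 m^2, Q = 4
Formula: d_c = 0.141 * sqrt(Q * R)
Compute Q * R = 4 * 134.5 = 538.0
Compute sqrt(538.0) = 23.1948
d_c = 0.141 * 23.1948 = 3.27

3.27 m


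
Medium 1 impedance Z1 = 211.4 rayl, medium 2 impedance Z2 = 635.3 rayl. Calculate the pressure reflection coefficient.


Given values:
  Z1 = 211.4 rayl, Z2 = 635.3 rayl
Formula: R = (Z2 - Z1) / (Z2 + Z1)
Numerator: Z2 - Z1 = 635.3 - 211.4 = 423.9
Denominator: Z2 + Z1 = 635.3 + 211.4 = 846.7
R = 423.9 / 846.7 = 0.5006

0.5006


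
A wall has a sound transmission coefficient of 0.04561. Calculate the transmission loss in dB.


Given values:
  tau = 0.04561
Formula: TL = 10 * log10(1 / tau)
Compute 1 / tau = 1 / 0.04561 = 21.925
Compute log10(21.925) = 1.34094
TL = 10 * 1.34094 = 13.41

13.41 dB


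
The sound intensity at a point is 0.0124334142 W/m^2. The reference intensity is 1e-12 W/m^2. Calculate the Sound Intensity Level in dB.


Given values:
  I = 0.0124334142 W/m^2
  I_ref = 1e-12 W/m^2
Formula: SIL = 10 * log10(I / I_ref)
Compute ratio: I / I_ref = 12433414200
Compute log10: log10(12433414200) = 10.09459
Multiply: SIL = 10 * 10.09459 = 100.95

100.95 dB


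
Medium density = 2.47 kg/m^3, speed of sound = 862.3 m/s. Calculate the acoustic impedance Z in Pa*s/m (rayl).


Given values:
  rho = 2.47 kg/m^3
  c = 862.3 m/s
Formula: Z = rho * c
Z = 2.47 * 862.3
Z = 2129.88

2129.88 rayl


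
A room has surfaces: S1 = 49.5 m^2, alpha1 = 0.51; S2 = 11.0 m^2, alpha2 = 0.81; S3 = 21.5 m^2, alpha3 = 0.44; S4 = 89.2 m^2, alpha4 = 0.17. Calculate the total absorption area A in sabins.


Given surfaces:
  Surface 1: 49.5 * 0.51 = 25.245
  Surface 2: 11.0 * 0.81 = 8.91
  Surface 3: 21.5 * 0.44 = 9.46
  Surface 4: 89.2 * 0.17 = 15.164
Formula: A = sum(Si * alpha_i)
A = 25.245 + 8.91 + 9.46 + 15.164
A = 58.78

58.78 sabins


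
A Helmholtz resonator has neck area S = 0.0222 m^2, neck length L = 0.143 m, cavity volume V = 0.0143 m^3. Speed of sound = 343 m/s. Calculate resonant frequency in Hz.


Given values:
  S = 0.0222 m^2, L = 0.143 m, V = 0.0143 m^3, c = 343 m/s
Formula: f = (c / (2*pi)) * sqrt(S / (V * L))
Compute V * L = 0.0143 * 0.143 = 0.0020449
Compute S / (V * L) = 0.0222 / 0.0020449 = 10.8563
Compute sqrt(10.8563) = 3.29489
Compute c / (2*pi) = 343 / 6.283185 = 54.590148
f = 54.590148 * 3.29489 = 179.87

179.87 Hz


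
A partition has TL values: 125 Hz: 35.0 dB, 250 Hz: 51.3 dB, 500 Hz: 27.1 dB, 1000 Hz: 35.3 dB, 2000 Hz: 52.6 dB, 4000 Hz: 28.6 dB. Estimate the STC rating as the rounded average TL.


Given TL values at each frequency:
  125 Hz: 35.0 dB
  250 Hz: 51.3 dB
  500 Hz: 27.1 dB
  1000 Hz: 35.3 dB
  2000 Hz: 52.6 dB
  4000 Hz: 28.6 dB
Formula: STC ~ round(average of TL values)
Sum = 35.0 + 51.3 + 27.1 + 35.3 + 52.6 + 28.6 = 229.9
Average = 229.9 / 6 = 38.32
Rounded: 38

38


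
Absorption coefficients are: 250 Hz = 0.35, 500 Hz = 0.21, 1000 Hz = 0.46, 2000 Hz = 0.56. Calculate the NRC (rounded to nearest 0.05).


Given values:
  a_250 = 0.35, a_500 = 0.21
  a_1000 = 0.46, a_2000 = 0.56
Formula: NRC = (a250 + a500 + a1000 + a2000) / 4
Sum = 0.35 + 0.21 + 0.46 + 0.56 = 1.58
NRC = 1.58 / 4 = 0.395
Rounded to nearest 0.05: 0.4

0.4


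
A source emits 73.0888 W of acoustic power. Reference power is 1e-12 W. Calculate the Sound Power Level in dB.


Given values:
  W = 73.0888 W
  W_ref = 1e-12 W
Formula: SWL = 10 * log10(W / W_ref)
Compute ratio: W / W_ref = 73088800000000
Compute log10: log10(73088800000000) = 13.863851
Multiply: SWL = 10 * 13.863851 = 138.64

138.64 dB


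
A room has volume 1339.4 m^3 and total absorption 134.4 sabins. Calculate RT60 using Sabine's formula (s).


Given values:
  V = 1339.4 m^3
  A = 134.4 sabins
Formula: RT60 = 0.161 * V / A
Numerator: 0.161 * 1339.4 = 215.6434
RT60 = 215.6434 / 134.4 = 1.604

1.604 s


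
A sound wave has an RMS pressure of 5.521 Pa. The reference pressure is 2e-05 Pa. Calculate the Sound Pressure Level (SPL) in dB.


Given values:
  p = 5.521 Pa
  p_ref = 2e-05 Pa
Formula: SPL = 20 * log10(p / p_ref)
Compute ratio: p / p_ref = 5.521 / 2e-05 = 276050
Compute log10: log10(276050) = 5.440988
Multiply: SPL = 20 * 5.440988 = 108.82

108.82 dB


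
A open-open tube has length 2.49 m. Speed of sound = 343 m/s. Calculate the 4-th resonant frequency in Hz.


Given values:
  Tube type: open-open, L = 2.49 m, c = 343 m/s, n = 4
Formula: f_n = n * c / (2 * L)
Compute 2 * L = 2 * 2.49 = 4.98
f = 4 * 343 / 4.98
f = 275.5

275.5 Hz


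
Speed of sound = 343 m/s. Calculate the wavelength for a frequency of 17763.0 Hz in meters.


Given values:
  c = 343 m/s, f = 17763.0 Hz
Formula: lambda = c / f
lambda = 343 / 17763.0
lambda = 0.0193

0.0193 m


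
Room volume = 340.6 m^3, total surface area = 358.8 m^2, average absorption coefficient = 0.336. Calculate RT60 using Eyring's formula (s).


Given values:
  V = 340.6 m^3, S = 358.8 m^2, alpha = 0.336
Formula: RT60 = 0.161 * V / (-S * ln(1 - alpha))
Compute ln(1 - 0.336) = ln(0.664) = -0.409473
Denominator: -358.8 * -0.409473 = 146.9189
Numerator: 0.161 * 340.6 = 54.8366
RT60 = 54.8366 / 146.9189 = 0.373

0.373 s


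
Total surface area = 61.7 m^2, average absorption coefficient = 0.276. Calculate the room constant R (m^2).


Given values:
  S = 61.7 m^2, alpha = 0.276
Formula: R = S * alpha / (1 - alpha)
Numerator: 61.7 * 0.276 = 17.0292
Denominator: 1 - 0.276 = 0.724
R = 17.0292 / 0.724 = 23.52

23.52 m^2


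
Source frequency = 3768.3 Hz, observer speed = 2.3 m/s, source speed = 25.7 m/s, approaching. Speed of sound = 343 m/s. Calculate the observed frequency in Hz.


Given values:
  f_s = 3768.3 Hz, v_o = 2.3 m/s, v_s = 25.7 m/s
  Direction: approaching
Formula: f_o = f_s * (c + v_o) / (c - v_s)
Numerator: c + v_o = 343 + 2.3 = 345.3
Denominator: c - v_s = 343 - 25.7 = 317.3
f_o = 3768.3 * 345.3 / 317.3 = 4100.83

4100.83 Hz


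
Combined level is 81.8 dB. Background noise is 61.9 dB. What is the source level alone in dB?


Given values:
  L_total = 81.8 dB, L_bg = 61.9 dB
Formula: L_source = 10 * log10(10^(L_total/10) - 10^(L_bg/10))
Convert to linear:
  10^(81.8/10) = 151356124.8436
  10^(61.9/10) = 1548816.6189
Difference: 151356124.8436 - 1548816.6189 = 149807308.2247
L_source = 10 * log10(149807308.2247) = 81.76

81.76 dB


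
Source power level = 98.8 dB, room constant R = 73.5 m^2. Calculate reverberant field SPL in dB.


Given values:
  Lw = 98.8 dB, R = 73.5 m^2
Formula: SPL = Lw + 10 * log10(4 / R)
Compute 4 / R = 4 / 73.5 = 0.054422
Compute 10 * log10(0.054422) = -12.6423
SPL = 98.8 + (-12.6423) = 86.16

86.16 dB


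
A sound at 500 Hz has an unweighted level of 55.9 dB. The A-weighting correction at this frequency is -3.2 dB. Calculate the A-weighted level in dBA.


Given values:
  SPL = 55.9 dB
  A-weighting at 500 Hz = -3.2 dB
Formula: L_A = SPL + A_weight
L_A = 55.9 + (-3.2)
L_A = 52.7

52.7 dBA


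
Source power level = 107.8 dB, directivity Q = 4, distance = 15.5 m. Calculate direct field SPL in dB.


Given values:
  Lw = 107.8 dB, Q = 4, r = 15.5 m
Formula: SPL = Lw + 10 * log10(Q / (4 * pi * r^2))
Compute 4 * pi * r^2 = 4 * pi * 15.5^2 = 3019.0705
Compute Q / denom = 4 / 3019.0705 = 0.00132491
Compute 10 * log10(0.00132491) = -28.7781
SPL = 107.8 + (-28.7781) = 79.02

79.02 dB


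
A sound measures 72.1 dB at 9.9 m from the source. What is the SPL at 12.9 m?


Given values:
  SPL1 = 72.1 dB, r1 = 9.9 m, r2 = 12.9 m
Formula: SPL2 = SPL1 - 20 * log10(r2 / r1)
Compute ratio: r2 / r1 = 12.9 / 9.9 = 1.303
Compute log10: log10(1.303) = 0.114944
Compute drop: 20 * 0.114944 = 2.2989
SPL2 = 72.1 - 2.2989 = 69.8

69.8 dB


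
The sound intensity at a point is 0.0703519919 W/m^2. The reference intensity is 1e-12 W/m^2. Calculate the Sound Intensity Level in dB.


Given values:
  I = 0.0703519919 W/m^2
  I_ref = 1e-12 W/m^2
Formula: SIL = 10 * log10(I / I_ref)
Compute ratio: I / I_ref = 70351991900
Compute log10: log10(70351991900) = 10.847276
Multiply: SIL = 10 * 10.847276 = 108.47

108.47 dB


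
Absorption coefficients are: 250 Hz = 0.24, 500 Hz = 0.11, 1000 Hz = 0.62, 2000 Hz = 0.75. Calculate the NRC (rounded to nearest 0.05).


Given values:
  a_250 = 0.24, a_500 = 0.11
  a_1000 = 0.62, a_2000 = 0.75
Formula: NRC = (a250 + a500 + a1000 + a2000) / 4
Sum = 0.24 + 0.11 + 0.62 + 0.75 = 1.72
NRC = 1.72 / 4 = 0.43
Rounded to nearest 0.05: 0.45

0.45


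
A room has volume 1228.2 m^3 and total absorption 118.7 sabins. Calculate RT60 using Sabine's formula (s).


Given values:
  V = 1228.2 m^3
  A = 118.7 sabins
Formula: RT60 = 0.161 * V / A
Numerator: 0.161 * 1228.2 = 197.7402
RT60 = 197.7402 / 118.7 = 1.666

1.666 s


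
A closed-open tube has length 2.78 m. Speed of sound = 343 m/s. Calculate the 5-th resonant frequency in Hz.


Given values:
  Tube type: closed-open, L = 2.78 m, c = 343 m/s, n = 5
Formula: f_n = (2n - 1) * c / (4 * L)
Compute 2n - 1 = 2*5 - 1 = 9
Compute 4 * L = 4 * 2.78 = 11.12
f = 9 * 343 / 11.12
f = 277.61

277.61 Hz


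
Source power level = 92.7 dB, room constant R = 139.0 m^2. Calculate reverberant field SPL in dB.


Given values:
  Lw = 92.7 dB, R = 139.0 m^2
Formula: SPL = Lw + 10 * log10(4 / R)
Compute 4 / R = 4 / 139.0 = 0.028777
Compute 10 * log10(0.028777) = -15.4095
SPL = 92.7 + (-15.4095) = 77.29

77.29 dB


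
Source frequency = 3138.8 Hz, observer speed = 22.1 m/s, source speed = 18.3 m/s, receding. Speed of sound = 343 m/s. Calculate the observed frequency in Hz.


Given values:
  f_s = 3138.8 Hz, v_o = 22.1 m/s, v_s = 18.3 m/s
  Direction: receding
Formula: f_o = f_s * (c - v_o) / (c + v_s)
Numerator: c - v_o = 343 - 22.1 = 320.9
Denominator: c + v_s = 343 + 18.3 = 361.3
f_o = 3138.8 * 320.9 / 361.3 = 2787.82

2787.82 Hz


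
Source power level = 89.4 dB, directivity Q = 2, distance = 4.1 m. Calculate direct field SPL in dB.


Given values:
  Lw = 89.4 dB, Q = 2, r = 4.1 m
Formula: SPL = Lw + 10 * log10(Q / (4 * pi * r^2))
Compute 4 * pi * r^2 = 4 * pi * 4.1^2 = 211.2407
Compute Q / denom = 2 / 211.2407 = 0.00946787
Compute 10 * log10(0.00946787) = -20.2375
SPL = 89.4 + (-20.2375) = 69.16

69.16 dB


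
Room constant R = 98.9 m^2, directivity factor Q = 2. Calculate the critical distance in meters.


Given values:
  R = 98.9 m^2, Q = 2
Formula: d_c = 0.141 * sqrt(Q * R)
Compute Q * R = 2 * 98.9 = 197.8
Compute sqrt(197.8) = 14.0641
d_c = 0.141 * 14.0641 = 1.983

1.983 m


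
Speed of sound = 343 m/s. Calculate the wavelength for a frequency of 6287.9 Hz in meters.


Given values:
  c = 343 m/s, f = 6287.9 Hz
Formula: lambda = c / f
lambda = 343 / 6287.9
lambda = 0.0545

0.0545 m


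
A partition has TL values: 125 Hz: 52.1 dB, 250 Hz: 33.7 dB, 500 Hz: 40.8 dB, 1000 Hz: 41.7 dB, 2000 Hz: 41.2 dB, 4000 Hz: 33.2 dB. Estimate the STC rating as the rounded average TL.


Given TL values at each frequency:
  125 Hz: 52.1 dB
  250 Hz: 33.7 dB
  500 Hz: 40.8 dB
  1000 Hz: 41.7 dB
  2000 Hz: 41.2 dB
  4000 Hz: 33.2 dB
Formula: STC ~ round(average of TL values)
Sum = 52.1 + 33.7 + 40.8 + 41.7 + 41.2 + 33.2 = 242.7
Average = 242.7 / 6 = 40.45
Rounded: 40

40


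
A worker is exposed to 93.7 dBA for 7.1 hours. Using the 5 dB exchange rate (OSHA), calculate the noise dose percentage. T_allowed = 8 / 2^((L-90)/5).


Given values:
  L = 93.7 dBA, T = 7.1 hours
Formula: T_allowed = 8 / 2^((L - 90) / 5)
Compute exponent: (93.7 - 90) / 5 = 0.74
Compute 2^(0.74) = 1.670176
T_allowed = 8 / 1.670176 = 4.789914 hours
Dose = (T / T_allowed) * 100
Dose = (7.1 / 4.789914) * 100 = 148.23

148.23 %


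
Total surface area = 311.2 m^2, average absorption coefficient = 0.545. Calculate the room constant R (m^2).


Given values:
  S = 311.2 m^2, alpha = 0.545
Formula: R = S * alpha / (1 - alpha)
Numerator: 311.2 * 0.545 = 169.604
Denominator: 1 - 0.545 = 0.455
R = 169.604 / 0.455 = 372.76

372.76 m^2


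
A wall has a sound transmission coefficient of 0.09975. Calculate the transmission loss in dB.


Given values:
  tau = 0.09975
Formula: TL = 10 * log10(1 / tau)
Compute 1 / tau = 1 / 0.09975 = 10.0251
Compute log10(10.0251) = 1.001089
TL = 10 * 1.001089 = 10.01

10.01 dB


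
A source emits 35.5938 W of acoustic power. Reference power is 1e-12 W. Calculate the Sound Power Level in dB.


Given values:
  W = 35.5938 W
  W_ref = 1e-12 W
Formula: SWL = 10 * log10(W / W_ref)
Compute ratio: W / W_ref = 35593800000000
Compute log10: log10(35593800000000) = 13.551374
Multiply: SWL = 10 * 13.551374 = 135.51

135.51 dB


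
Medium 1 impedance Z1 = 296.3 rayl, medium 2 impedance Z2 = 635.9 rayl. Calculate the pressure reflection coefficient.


Given values:
  Z1 = 296.3 rayl, Z2 = 635.9 rayl
Formula: R = (Z2 - Z1) / (Z2 + Z1)
Numerator: Z2 - Z1 = 635.9 - 296.3 = 339.6
Denominator: Z2 + Z1 = 635.9 + 296.3 = 932.2
R = 339.6 / 932.2 = 0.3643

0.3643


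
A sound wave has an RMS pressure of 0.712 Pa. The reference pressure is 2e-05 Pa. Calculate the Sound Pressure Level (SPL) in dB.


Given values:
  p = 0.712 Pa
  p_ref = 2e-05 Pa
Formula: SPL = 20 * log10(p / p_ref)
Compute ratio: p / p_ref = 0.712 / 2e-05 = 35600
Compute log10: log10(35600) = 4.55145
Multiply: SPL = 20 * 4.55145 = 91.03

91.03 dB


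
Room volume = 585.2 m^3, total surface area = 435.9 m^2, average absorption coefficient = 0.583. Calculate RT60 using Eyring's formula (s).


Given values:
  V = 585.2 m^3, S = 435.9 m^2, alpha = 0.583
Formula: RT60 = 0.161 * V / (-S * ln(1 - alpha))
Compute ln(1 - 0.583) = ln(0.417) = -0.874669
Denominator: -435.9 * -0.874669 = 381.2682
Numerator: 0.161 * 585.2 = 94.2172
RT60 = 94.2172 / 381.2682 = 0.247

0.247 s


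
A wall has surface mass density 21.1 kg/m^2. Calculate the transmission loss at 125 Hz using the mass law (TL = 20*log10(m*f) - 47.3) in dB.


Given values:
  m = 21.1 kg/m^2, f = 125 Hz
Formula: TL = 20 * log10(m * f) - 47.3
Compute m * f = 21.1 * 125 = 2637.5
Compute log10(2637.5) = 3.421192
Compute 20 * 3.421192 = 68.4238
TL = 68.4238 - 47.3 = 21.12

21.12 dB


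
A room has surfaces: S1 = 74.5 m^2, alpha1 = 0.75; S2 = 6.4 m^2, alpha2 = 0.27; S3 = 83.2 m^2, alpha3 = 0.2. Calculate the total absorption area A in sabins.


Given surfaces:
  Surface 1: 74.5 * 0.75 = 55.875
  Surface 2: 6.4 * 0.27 = 1.728
  Surface 3: 83.2 * 0.2 = 16.64
Formula: A = sum(Si * alpha_i)
A = 55.875 + 1.728 + 16.64
A = 74.24

74.24 sabins


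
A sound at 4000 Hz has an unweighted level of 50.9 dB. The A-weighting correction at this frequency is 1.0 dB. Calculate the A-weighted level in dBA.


Given values:
  SPL = 50.9 dB
  A-weighting at 4000 Hz = 1.0 dB
Formula: L_A = SPL + A_weight
L_A = 50.9 + (1.0)
L_A = 51.9

51.9 dBA


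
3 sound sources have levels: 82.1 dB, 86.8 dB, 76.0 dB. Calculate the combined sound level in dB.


Formula: L_total = 10 * log10( sum(10^(Li/10)) )
  Source 1: 10^(82.1/10) = 162181009.7359
  Source 2: 10^(86.8/10) = 478630092.3226
  Source 3: 10^(76.0/10) = 39810717.0553
Sum of linear values = 680621819.1138
L_total = 10 * log10(680621819.1138) = 88.33

88.33 dB


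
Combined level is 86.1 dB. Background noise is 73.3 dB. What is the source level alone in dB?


Given values:
  L_total = 86.1 dB, L_bg = 73.3 dB
Formula: L_source = 10 * log10(10^(L_total/10) - 10^(L_bg/10))
Convert to linear:
  10^(86.1/10) = 407380277.8041
  10^(73.3/10) = 21379620.895
Difference: 407380277.8041 - 21379620.895 = 386000656.9091
L_source = 10 * log10(386000656.9091) = 85.87

85.87 dB


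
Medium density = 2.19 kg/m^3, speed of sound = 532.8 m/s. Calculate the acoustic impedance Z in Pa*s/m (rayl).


Given values:
  rho = 2.19 kg/m^3
  c = 532.8 m/s
Formula: Z = rho * c
Z = 2.19 * 532.8
Z = 1166.83

1166.83 rayl


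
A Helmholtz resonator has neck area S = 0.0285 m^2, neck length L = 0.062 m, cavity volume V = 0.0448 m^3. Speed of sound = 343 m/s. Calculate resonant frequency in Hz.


Given values:
  S = 0.0285 m^2, L = 0.062 m, V = 0.0448 m^3, c = 343 m/s
Formula: f = (c / (2*pi)) * sqrt(S / (V * L))
Compute V * L = 0.0448 * 0.062 = 0.0027776
Compute S / (V * L) = 0.0285 / 0.0027776 = 10.2607
Compute sqrt(10.2607) = 3.203233
Compute c / (2*pi) = 343 / 6.283185 = 54.590148
f = 54.590148 * 3.203233 = 174.86

174.86 Hz


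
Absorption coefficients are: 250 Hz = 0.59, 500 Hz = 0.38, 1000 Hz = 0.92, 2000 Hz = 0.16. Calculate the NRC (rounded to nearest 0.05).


Given values:
  a_250 = 0.59, a_500 = 0.38
  a_1000 = 0.92, a_2000 = 0.16
Formula: NRC = (a250 + a500 + a1000 + a2000) / 4
Sum = 0.59 + 0.38 + 0.92 + 0.16 = 2.05
NRC = 2.05 / 4 = 0.5125
Rounded to nearest 0.05: 0.5

0.5


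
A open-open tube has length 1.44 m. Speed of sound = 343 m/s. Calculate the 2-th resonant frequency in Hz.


Given values:
  Tube type: open-open, L = 1.44 m, c = 343 m/s, n = 2
Formula: f_n = n * c / (2 * L)
Compute 2 * L = 2 * 1.44 = 2.88
f = 2 * 343 / 2.88
f = 238.19

238.19 Hz


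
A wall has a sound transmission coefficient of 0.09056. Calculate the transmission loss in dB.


Given values:
  tau = 0.09056
Formula: TL = 10 * log10(1 / tau)
Compute 1 / tau = 1 / 0.09056 = 11.0424
Compute log10(11.0424) = 1.043063
TL = 10 * 1.043063 = 10.43

10.43 dB


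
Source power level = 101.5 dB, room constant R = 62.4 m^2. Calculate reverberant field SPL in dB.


Given values:
  Lw = 101.5 dB, R = 62.4 m^2
Formula: SPL = Lw + 10 * log10(4 / R)
Compute 4 / R = 4 / 62.4 = 0.064103
Compute 10 * log10(0.064103) = -11.9312
SPL = 101.5 + (-11.9312) = 89.57

89.57 dB


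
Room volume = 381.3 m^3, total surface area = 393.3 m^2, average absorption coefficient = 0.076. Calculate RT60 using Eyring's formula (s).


Given values:
  V = 381.3 m^3, S = 393.3 m^2, alpha = 0.076
Formula: RT60 = 0.161 * V / (-S * ln(1 - alpha))
Compute ln(1 - 0.076) = ln(0.924) = -0.079043
Denominator: -393.3 * -0.079043 = 31.0876
Numerator: 0.161 * 381.3 = 61.3893
RT60 = 61.3893 / 31.0876 = 1.975

1.975 s


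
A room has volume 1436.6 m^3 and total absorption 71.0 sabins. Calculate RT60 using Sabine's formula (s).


Given values:
  V = 1436.6 m^3
  A = 71.0 sabins
Formula: RT60 = 0.161 * V / A
Numerator: 0.161 * 1436.6 = 231.2926
RT60 = 231.2926 / 71.0 = 3.258

3.258 s


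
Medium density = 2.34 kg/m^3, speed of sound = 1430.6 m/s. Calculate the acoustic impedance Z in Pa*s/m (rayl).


Given values:
  rho = 2.34 kg/m^3
  c = 1430.6 m/s
Formula: Z = rho * c
Z = 2.34 * 1430.6
Z = 3347.6

3347.6 rayl


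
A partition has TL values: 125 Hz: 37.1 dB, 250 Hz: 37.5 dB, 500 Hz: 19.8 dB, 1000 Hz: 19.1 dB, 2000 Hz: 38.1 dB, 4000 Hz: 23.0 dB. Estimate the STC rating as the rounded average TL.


Given TL values at each frequency:
  125 Hz: 37.1 dB
  250 Hz: 37.5 dB
  500 Hz: 19.8 dB
  1000 Hz: 19.1 dB
  2000 Hz: 38.1 dB
  4000 Hz: 23.0 dB
Formula: STC ~ round(average of TL values)
Sum = 37.1 + 37.5 + 19.8 + 19.1 + 38.1 + 23.0 = 174.6
Average = 174.6 / 6 = 29.1
Rounded: 29

29


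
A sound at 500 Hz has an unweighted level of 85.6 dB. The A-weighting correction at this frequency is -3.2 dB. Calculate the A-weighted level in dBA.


Given values:
  SPL = 85.6 dB
  A-weighting at 500 Hz = -3.2 dB
Formula: L_A = SPL + A_weight
L_A = 85.6 + (-3.2)
L_A = 82.4

82.4 dBA


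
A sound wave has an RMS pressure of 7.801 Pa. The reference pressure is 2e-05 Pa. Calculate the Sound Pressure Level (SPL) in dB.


Given values:
  p = 7.801 Pa
  p_ref = 2e-05 Pa
Formula: SPL = 20 * log10(p / p_ref)
Compute ratio: p / p_ref = 7.801 / 2e-05 = 390050
Compute log10: log10(390050) = 5.59112
Multiply: SPL = 20 * 5.59112 = 111.82

111.82 dB


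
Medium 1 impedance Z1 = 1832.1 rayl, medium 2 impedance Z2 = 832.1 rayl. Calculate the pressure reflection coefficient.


Given values:
  Z1 = 1832.1 rayl, Z2 = 832.1 rayl
Formula: R = (Z2 - Z1) / (Z2 + Z1)
Numerator: Z2 - Z1 = 832.1 - 1832.1 = -1000.0
Denominator: Z2 + Z1 = 832.1 + 1832.1 = 2664.2
R = -1000.0 / 2664.2 = -0.3753

-0.3753


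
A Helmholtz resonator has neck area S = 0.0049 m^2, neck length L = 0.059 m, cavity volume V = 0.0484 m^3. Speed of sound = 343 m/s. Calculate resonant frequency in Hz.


Given values:
  S = 0.0049 m^2, L = 0.059 m, V = 0.0484 m^3, c = 343 m/s
Formula: f = (c / (2*pi)) * sqrt(S / (V * L))
Compute V * L = 0.0484 * 0.059 = 0.0028556
Compute S / (V * L) = 0.0049 / 0.0028556 = 1.7159
Compute sqrt(1.7159) = 1.309924
Compute c / (2*pi) = 343 / 6.283185 = 54.590148
f = 54.590148 * 1.309924 = 71.51

71.51 Hz


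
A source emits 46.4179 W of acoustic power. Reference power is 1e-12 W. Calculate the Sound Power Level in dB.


Given values:
  W = 46.4179 W
  W_ref = 1e-12 W
Formula: SWL = 10 * log10(W / W_ref)
Compute ratio: W / W_ref = 46417900000000
Compute log10: log10(46417900000000) = 13.666685
Multiply: SWL = 10 * 13.666685 = 136.67

136.67 dB


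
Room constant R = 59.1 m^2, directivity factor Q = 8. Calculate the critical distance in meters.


Given values:
  R = 59.1 m^2, Q = 8
Formula: d_c = 0.141 * sqrt(Q * R)
Compute Q * R = 8 * 59.1 = 472.8
Compute sqrt(472.8) = 21.744
d_c = 0.141 * 21.744 = 3.066

3.066 m


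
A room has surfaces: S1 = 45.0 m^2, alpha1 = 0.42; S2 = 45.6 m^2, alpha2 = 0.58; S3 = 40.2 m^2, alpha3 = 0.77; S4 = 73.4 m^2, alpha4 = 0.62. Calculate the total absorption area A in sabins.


Given surfaces:
  Surface 1: 45.0 * 0.42 = 18.9
  Surface 2: 45.6 * 0.58 = 26.448
  Surface 3: 40.2 * 0.77 = 30.954
  Surface 4: 73.4 * 0.62 = 45.508
Formula: A = sum(Si * alpha_i)
A = 18.9 + 26.448 + 30.954 + 45.508
A = 121.81

121.81 sabins


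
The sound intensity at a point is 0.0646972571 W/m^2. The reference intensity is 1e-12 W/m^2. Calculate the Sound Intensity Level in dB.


Given values:
  I = 0.0646972571 W/m^2
  I_ref = 1e-12 W/m^2
Formula: SIL = 10 * log10(I / I_ref)
Compute ratio: I / I_ref = 64697257100
Compute log10: log10(64697257100) = 10.810886
Multiply: SIL = 10 * 10.810886 = 108.11

108.11 dB


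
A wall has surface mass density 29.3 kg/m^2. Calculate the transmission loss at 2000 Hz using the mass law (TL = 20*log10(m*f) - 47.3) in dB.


Given values:
  m = 29.3 kg/m^2, f = 2000 Hz
Formula: TL = 20 * log10(m * f) - 47.3
Compute m * f = 29.3 * 2000 = 58600.0
Compute log10(58600.0) = 4.767898
Compute 20 * 4.767898 = 95.358
TL = 95.358 - 47.3 = 48.06

48.06 dB


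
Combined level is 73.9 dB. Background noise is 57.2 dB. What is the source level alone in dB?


Given values:
  L_total = 73.9 dB, L_bg = 57.2 dB
Formula: L_source = 10 * log10(10^(L_total/10) - 10^(L_bg/10))
Convert to linear:
  10^(73.9/10) = 24547089.1569
  10^(57.2/10) = 524807.4602
Difference: 24547089.1569 - 524807.4602 = 24022281.6967
L_source = 10 * log10(24022281.6967) = 73.81

73.81 dB


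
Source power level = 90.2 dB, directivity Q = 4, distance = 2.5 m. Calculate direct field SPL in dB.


Given values:
  Lw = 90.2 dB, Q = 4, r = 2.5 m
Formula: SPL = Lw + 10 * log10(Q / (4 * pi * r^2))
Compute 4 * pi * r^2 = 4 * pi * 2.5^2 = 78.5398
Compute Q / denom = 4 / 78.5398 = 0.05092959
Compute 10 * log10(0.05092959) = -12.9303
SPL = 90.2 + (-12.9303) = 77.27

77.27 dB


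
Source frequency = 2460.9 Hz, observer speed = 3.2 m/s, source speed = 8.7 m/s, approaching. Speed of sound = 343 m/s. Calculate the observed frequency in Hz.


Given values:
  f_s = 2460.9 Hz, v_o = 3.2 m/s, v_s = 8.7 m/s
  Direction: approaching
Formula: f_o = f_s * (c + v_o) / (c - v_s)
Numerator: c + v_o = 343 + 3.2 = 346.2
Denominator: c - v_s = 343 - 8.7 = 334.3
f_o = 2460.9 * 346.2 / 334.3 = 2548.5

2548.5 Hz


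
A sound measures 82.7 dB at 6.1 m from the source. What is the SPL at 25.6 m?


Given values:
  SPL1 = 82.7 dB, r1 = 6.1 m, r2 = 25.6 m
Formula: SPL2 = SPL1 - 20 * log10(r2 / r1)
Compute ratio: r2 / r1 = 25.6 / 6.1 = 4.1967
Compute log10: log10(4.1967) = 0.622908
Compute drop: 20 * 0.622908 = 12.4582
SPL2 = 82.7 - 12.4582 = 70.24

70.24 dB


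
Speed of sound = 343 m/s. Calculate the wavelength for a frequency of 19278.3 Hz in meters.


Given values:
  c = 343 m/s, f = 19278.3 Hz
Formula: lambda = c / f
lambda = 343 / 19278.3
lambda = 0.0178

0.0178 m


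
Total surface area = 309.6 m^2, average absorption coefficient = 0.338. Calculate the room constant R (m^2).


Given values:
  S = 309.6 m^2, alpha = 0.338
Formula: R = S * alpha / (1 - alpha)
Numerator: 309.6 * 0.338 = 104.6448
Denominator: 1 - 0.338 = 0.662
R = 104.6448 / 0.662 = 158.07

158.07 m^2


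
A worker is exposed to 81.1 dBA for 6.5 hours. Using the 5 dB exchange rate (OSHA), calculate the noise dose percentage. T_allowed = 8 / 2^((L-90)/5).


Given values:
  L = 81.1 dBA, T = 6.5 hours
Formula: T_allowed = 8 / 2^((L - 90) / 5)
Compute exponent: (81.1 - 90) / 5 = -1.78
Compute 2^(-1.78) = 0.291183
T_allowed = 8 / 0.291183 = 27.474131 hours
Dose = (T / T_allowed) * 100
Dose = (6.5 / 27.474131) * 100 = 23.66

23.66 %


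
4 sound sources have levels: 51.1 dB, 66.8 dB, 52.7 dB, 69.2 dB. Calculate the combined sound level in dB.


Formula: L_total = 10 * log10( sum(10^(Li/10)) )
  Source 1: 10^(51.1/10) = 128824.9552
  Source 2: 10^(66.8/10) = 4786300.9232
  Source 3: 10^(52.7/10) = 186208.7137
  Source 4: 10^(69.2/10) = 8317637.711
Sum of linear values = 13418972.3031
L_total = 10 * log10(13418972.3031) = 71.28

71.28 dB


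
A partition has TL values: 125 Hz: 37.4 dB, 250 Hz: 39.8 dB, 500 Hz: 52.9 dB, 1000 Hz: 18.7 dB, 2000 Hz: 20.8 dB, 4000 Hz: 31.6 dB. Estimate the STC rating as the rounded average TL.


Given TL values at each frequency:
  125 Hz: 37.4 dB
  250 Hz: 39.8 dB
  500 Hz: 52.9 dB
  1000 Hz: 18.7 dB
  2000 Hz: 20.8 dB
  4000 Hz: 31.6 dB
Formula: STC ~ round(average of TL values)
Sum = 37.4 + 39.8 + 52.9 + 18.7 + 20.8 + 31.6 = 201.2
Average = 201.2 / 6 = 33.53
Rounded: 34

34


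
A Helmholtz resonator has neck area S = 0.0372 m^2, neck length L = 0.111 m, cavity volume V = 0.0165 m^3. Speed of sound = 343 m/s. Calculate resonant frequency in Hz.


Given values:
  S = 0.0372 m^2, L = 0.111 m, V = 0.0165 m^3, c = 343 m/s
Formula: f = (c / (2*pi)) * sqrt(S / (V * L))
Compute V * L = 0.0165 * 0.111 = 0.0018315
Compute S / (V * L) = 0.0372 / 0.0018315 = 20.3112
Compute sqrt(20.3112) = 4.506795
Compute c / (2*pi) = 343 / 6.283185 = 54.590148
f = 54.590148 * 4.506795 = 246.03

246.03 Hz


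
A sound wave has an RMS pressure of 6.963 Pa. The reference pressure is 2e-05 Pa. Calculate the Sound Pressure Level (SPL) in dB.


Given values:
  p = 6.963 Pa
  p_ref = 2e-05 Pa
Formula: SPL = 20 * log10(p / p_ref)
Compute ratio: p / p_ref = 6.963 / 2e-05 = 348150
Compute log10: log10(348150) = 5.541766
Multiply: SPL = 20 * 5.541766 = 110.84

110.84 dB


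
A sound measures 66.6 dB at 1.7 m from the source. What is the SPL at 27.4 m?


Given values:
  SPL1 = 66.6 dB, r1 = 1.7 m, r2 = 27.4 m
Formula: SPL2 = SPL1 - 20 * log10(r2 / r1)
Compute ratio: r2 / r1 = 27.4 / 1.7 = 16.1176
Compute log10: log10(16.1176) = 1.2073
Compute drop: 20 * 1.2073 = 24.146
SPL2 = 66.6 - 24.146 = 42.45

42.45 dB


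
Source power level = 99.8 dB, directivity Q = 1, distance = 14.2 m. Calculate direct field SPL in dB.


Given values:
  Lw = 99.8 dB, Q = 1, r = 14.2 m
Formula: SPL = Lw + 10 * log10(Q / (4 * pi * r^2))
Compute 4 * pi * r^2 = 4 * pi * 14.2^2 = 2533.883
Compute Q / denom = 1 / 2533.883 = 0.00039465
Compute 10 * log10(0.00039465) = -34.0379
SPL = 99.8 + (-34.0379) = 65.76

65.76 dB


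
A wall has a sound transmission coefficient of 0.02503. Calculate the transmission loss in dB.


Given values:
  tau = 0.02503
Formula: TL = 10 * log10(1 / tau)
Compute 1 / tau = 1 / 0.02503 = 39.9521
Compute log10(39.9521) = 1.60154
TL = 10 * 1.60154 = 16.02

16.02 dB


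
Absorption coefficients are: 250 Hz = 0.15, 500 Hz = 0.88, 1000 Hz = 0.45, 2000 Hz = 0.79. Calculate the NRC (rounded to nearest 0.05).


Given values:
  a_250 = 0.15, a_500 = 0.88
  a_1000 = 0.45, a_2000 = 0.79
Formula: NRC = (a250 + a500 + a1000 + a2000) / 4
Sum = 0.15 + 0.88 + 0.45 + 0.79 = 2.27
NRC = 2.27 / 4 = 0.5675
Rounded to nearest 0.05: 0.55

0.55


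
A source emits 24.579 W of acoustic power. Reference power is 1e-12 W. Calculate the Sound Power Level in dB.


Given values:
  W = 24.579 W
  W_ref = 1e-12 W
Formula: SWL = 10 * log10(W / W_ref)
Compute ratio: W / W_ref = 24579000000000
Compute log10: log10(24579000000000) = 13.390564
Multiply: SWL = 10 * 13.390564 = 133.91

133.91 dB


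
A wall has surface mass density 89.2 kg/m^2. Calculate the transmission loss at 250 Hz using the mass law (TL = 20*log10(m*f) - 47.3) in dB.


Given values:
  m = 89.2 kg/m^2, f = 250 Hz
Formula: TL = 20 * log10(m * f) - 47.3
Compute m * f = 89.2 * 250 = 22300.0
Compute log10(22300.0) = 4.348305
Compute 20 * 4.348305 = 86.9661
TL = 86.9661 - 47.3 = 39.67

39.67 dB


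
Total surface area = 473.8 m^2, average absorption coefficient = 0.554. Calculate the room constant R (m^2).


Given values:
  S = 473.8 m^2, alpha = 0.554
Formula: R = S * alpha / (1 - alpha)
Numerator: 473.8 * 0.554 = 262.4852
Denominator: 1 - 0.554 = 0.446
R = 262.4852 / 0.446 = 588.53

588.53 m^2


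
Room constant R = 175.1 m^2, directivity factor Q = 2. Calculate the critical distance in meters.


Given values:
  R = 175.1 m^2, Q = 2
Formula: d_c = 0.141 * sqrt(Q * R)
Compute Q * R = 2 * 175.1 = 350.2
Compute sqrt(350.2) = 18.7136
d_c = 0.141 * 18.7136 = 2.639

2.639 m


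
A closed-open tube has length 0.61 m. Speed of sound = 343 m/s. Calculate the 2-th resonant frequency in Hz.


Given values:
  Tube type: closed-open, L = 0.61 m, c = 343 m/s, n = 2
Formula: f_n = (2n - 1) * c / (4 * L)
Compute 2n - 1 = 2*2 - 1 = 3
Compute 4 * L = 4 * 0.61 = 2.44
f = 3 * 343 / 2.44
f = 421.72

421.72 Hz


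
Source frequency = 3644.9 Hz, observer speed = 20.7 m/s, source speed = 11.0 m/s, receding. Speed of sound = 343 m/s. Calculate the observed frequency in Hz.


Given values:
  f_s = 3644.9 Hz, v_o = 20.7 m/s, v_s = 11.0 m/s
  Direction: receding
Formula: f_o = f_s * (c - v_o) / (c + v_s)
Numerator: c - v_o = 343 - 20.7 = 322.3
Denominator: c + v_s = 343 + 11.0 = 354.0
f_o = 3644.9 * 322.3 / 354.0 = 3318.51

3318.51 Hz


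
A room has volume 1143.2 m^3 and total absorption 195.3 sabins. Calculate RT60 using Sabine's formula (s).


Given values:
  V = 1143.2 m^3
  A = 195.3 sabins
Formula: RT60 = 0.161 * V / A
Numerator: 0.161 * 1143.2 = 184.0552
RT60 = 184.0552 / 195.3 = 0.942

0.942 s


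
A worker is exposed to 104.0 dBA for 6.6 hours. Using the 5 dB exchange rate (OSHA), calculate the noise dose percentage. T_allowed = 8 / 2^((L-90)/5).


Given values:
  L = 104.0 dBA, T = 6.6 hours
Formula: T_allowed = 8 / 2^((L - 90) / 5)
Compute exponent: (104.0 - 90) / 5 = 2.8
Compute 2^(2.8) = 6.964405
T_allowed = 8 / 6.964405 = 1.148698 hours
Dose = (T / T_allowed) * 100
Dose = (6.6 / 1.148698) * 100 = 574.56

574.56 %


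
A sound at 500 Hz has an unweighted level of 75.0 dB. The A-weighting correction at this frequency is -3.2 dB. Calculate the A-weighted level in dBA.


Given values:
  SPL = 75.0 dB
  A-weighting at 500 Hz = -3.2 dB
Formula: L_A = SPL + A_weight
L_A = 75.0 + (-3.2)
L_A = 71.8

71.8 dBA


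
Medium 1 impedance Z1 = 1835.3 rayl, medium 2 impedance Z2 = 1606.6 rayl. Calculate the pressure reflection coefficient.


Given values:
  Z1 = 1835.3 rayl, Z2 = 1606.6 rayl
Formula: R = (Z2 - Z1) / (Z2 + Z1)
Numerator: Z2 - Z1 = 1606.6 - 1835.3 = -228.7
Denominator: Z2 + Z1 = 1606.6 + 1835.3 = 3441.9
R = -228.7 / 3441.9 = -0.0664

-0.0664


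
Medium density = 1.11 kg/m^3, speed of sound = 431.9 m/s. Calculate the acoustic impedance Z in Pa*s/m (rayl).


Given values:
  rho = 1.11 kg/m^3
  c = 431.9 m/s
Formula: Z = rho * c
Z = 1.11 * 431.9
Z = 479.41

479.41 rayl


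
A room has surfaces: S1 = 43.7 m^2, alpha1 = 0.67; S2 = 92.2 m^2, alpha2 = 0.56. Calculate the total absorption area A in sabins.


Given surfaces:
  Surface 1: 43.7 * 0.67 = 29.279
  Surface 2: 92.2 * 0.56 = 51.632
Formula: A = sum(Si * alpha_i)
A = 29.279 + 51.632
A = 80.91

80.91 sabins


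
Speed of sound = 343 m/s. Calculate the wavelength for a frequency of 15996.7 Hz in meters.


Given values:
  c = 343 m/s, f = 15996.7 Hz
Formula: lambda = c / f
lambda = 343 / 15996.7
lambda = 0.0214

0.0214 m


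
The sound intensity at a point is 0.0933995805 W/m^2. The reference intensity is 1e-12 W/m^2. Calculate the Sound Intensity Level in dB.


Given values:
  I = 0.0933995805 W/m^2
  I_ref = 1e-12 W/m^2
Formula: SIL = 10 * log10(I / I_ref)
Compute ratio: I / I_ref = 93399580500
Compute log10: log10(93399580500) = 10.970345
Multiply: SIL = 10 * 10.970345 = 109.7

109.7 dB


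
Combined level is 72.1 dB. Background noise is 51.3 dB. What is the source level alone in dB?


Given values:
  L_total = 72.1 dB, L_bg = 51.3 dB
Formula: L_source = 10 * log10(10^(L_total/10) - 10^(L_bg/10))
Convert to linear:
  10^(72.1/10) = 16218100.9736
  10^(51.3/10) = 134896.2883
Difference: 16218100.9736 - 134896.2883 = 16083204.6853
L_source = 10 * log10(16083204.6853) = 72.06

72.06 dB


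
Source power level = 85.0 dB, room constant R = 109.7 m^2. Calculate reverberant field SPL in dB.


Given values:
  Lw = 85.0 dB, R = 109.7 m^2
Formula: SPL = Lw + 10 * log10(4 / R)
Compute 4 / R = 4 / 109.7 = 0.036463
Compute 10 * log10(0.036463) = -14.3815
SPL = 85.0 + (-14.3815) = 70.62

70.62 dB


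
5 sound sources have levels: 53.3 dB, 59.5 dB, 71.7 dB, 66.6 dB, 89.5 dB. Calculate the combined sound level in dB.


Formula: L_total = 10 * log10( sum(10^(Li/10)) )
  Source 1: 10^(53.3/10) = 213796.209
  Source 2: 10^(59.5/10) = 891250.9381
  Source 3: 10^(71.7/10) = 14791083.8817
  Source 4: 10^(66.6/10) = 4570881.8961
  Source 5: 10^(89.5/10) = 891250938.1337
Sum of linear values = 911717951.0586
L_total = 10 * log10(911717951.0586) = 89.6

89.6 dB


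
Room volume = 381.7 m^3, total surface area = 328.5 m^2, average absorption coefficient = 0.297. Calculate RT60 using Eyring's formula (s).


Given values:
  V = 381.7 m^3, S = 328.5 m^2, alpha = 0.297
Formula: RT60 = 0.161 * V / (-S * ln(1 - alpha))
Compute ln(1 - 0.297) = ln(0.703) = -0.352398
Denominator: -328.5 * -0.352398 = 115.7627
Numerator: 0.161 * 381.7 = 61.4537
RT60 = 61.4537 / 115.7627 = 0.531

0.531 s
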